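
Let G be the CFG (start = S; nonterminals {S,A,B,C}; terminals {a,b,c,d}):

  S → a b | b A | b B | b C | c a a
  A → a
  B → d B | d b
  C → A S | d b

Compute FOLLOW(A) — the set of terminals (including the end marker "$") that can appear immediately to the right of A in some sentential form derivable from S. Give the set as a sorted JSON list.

FIRST sets, iterate to fixpoint:
[1]
  A via A→a: +{a}
  B via B→d B: +{d}
  C via C→A S: +{a}
  C via C→d b: +{d}
  S via S→a b: +{a}
  S via S→b A: +{b}
  S via S→c a a: +{c}
  S: {a,b,c}  A: {a}  B: {d}  C: {a,d}
[2] — fixpoint
  S: {a,b,c}  A: {a}  B: {d}  C: {a,d}

FOLLOW iteration:
initialize: $ ∈ FOLLOW(S)
round 1:
  C→A S: FOLLOW(A) ⊇ FIRST(S) = {a,b,c}; new: +{a,b,c}
  S→b A: FOLLOW(A) ⊇ FOLLOW(S) ⊇ {$}; new: +{$}
  S→b B: FOLLOW(B) ⊇ FOLLOW(S) ⊇ {$}; new: +{$}
  S→b C: FOLLOW(C) ⊇ FOLLOW(S) ⊇ {$}; new: +{$}
  FOLLOW[S]={$}  FOLLOW[A]={$,a,b,c}  FOLLOW[B]={$}  FOLLOW[C]={$}
round 2: (no change)
  FOLLOW[S]={$}  FOLLOW[A]={$,a,b,c}  FOLLOW[B]={$}  FOLLOW[C]={$}

FOLLOW(A) = ["$", "a", "b", "c"]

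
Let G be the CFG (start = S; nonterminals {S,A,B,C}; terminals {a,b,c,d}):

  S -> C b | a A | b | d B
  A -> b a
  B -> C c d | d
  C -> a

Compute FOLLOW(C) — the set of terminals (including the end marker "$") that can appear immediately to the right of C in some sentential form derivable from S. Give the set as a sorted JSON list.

FIRST iteration:
round 1:
  A via A→b a: +{b}
  B via B→d: +{d}
  C via C→a: +{a}
  S via S→C b: +{a}
  S via S→b: +{b}
  S via S→d B: +{d}
  S: {a,b,d}  A: {b}  B: {d}  C: {a}
round 2:
  B via B→C c d: +{a}
  S: {a,b,d}  A: {b}  B: {a,d}  C: {a}
round 3: done
  S: {a,b,d}  A: {b}  B: {a,d}  C: {a}

FOLLOW iteration:
FOLLOW(S) := {$}
round 1:
  B→C c d: FOLLOW(C) ⊇ FIRST(c) = {c}; new: +{c}
  S→C b: FOLLOW(C) ⊇ FIRST(b) = {b}; new: +{b}
  S→a A: FOLLOW(A) ⊇ FOLLOW(S) ⊇ {$}; new: +{$}
  S→d B: FOLLOW(B) ⊇ FOLLOW(S) ⊇ {$}; new: +{$}
  S: {$}  A: {$}  B: {$}  C: {b,c}
round 2: done
  S: {$}  A: {$}  B: {$}  C: {b,c}

FOLLOW(C) = ["b", "c"]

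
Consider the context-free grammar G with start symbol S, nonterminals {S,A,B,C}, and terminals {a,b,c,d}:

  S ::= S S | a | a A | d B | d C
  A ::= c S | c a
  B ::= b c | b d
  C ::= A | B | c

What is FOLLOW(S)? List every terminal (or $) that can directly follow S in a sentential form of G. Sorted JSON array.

Compute FIRST by fixpoint:
[1]
  A via A→c S: +{c}
  B via B→b c: +{b}
  C via C→A: +{c}
  C via C→B: +{b}
  S via S→a: +{a}
  S via S→d B: +{d}
  FIRST[S]={a,d}  FIRST[A]={c}  FIRST[B]={b}  FIRST[C]={b,c}
[2] (no change)
  FIRST[S]={a,d}  FIRST[A]={c}  FIRST[B]={b}  FIRST[C]={b,c}

FOLLOW sets:
seed FOLLOW(S) with $
round 1:
  S→S S: FOLLOW(S) ⊇ FIRST(S) = {a,d}; new: +{a,d}
  S→a A: FOLLOW(A) ⊇ FOLLOW(S) ⊇ {$,a,d}; new: +{$,a,d}
  S→d B: FOLLOW(B) ⊇ FOLLOW(S) ⊇ {$,a,d}; new: +{$,a,d}
  S→d C: FOLLOW(C) ⊇ FOLLOW(S) ⊇ {$,a,d}; new: +{$,a,d}
  FOLLOW(S)={$,a,d}  FOLLOW(A)={$,a,d}  FOLLOW(B)={$,a,d}  FOLLOW(C)={$,a,d}
round 2: done
  FOLLOW(S)={$,a,d}  FOLLOW(A)={$,a,d}  FOLLOW(B)={$,a,d}  FOLLOW(C)={$,a,d}

FOLLOW(S) = ["$", "a", "d"]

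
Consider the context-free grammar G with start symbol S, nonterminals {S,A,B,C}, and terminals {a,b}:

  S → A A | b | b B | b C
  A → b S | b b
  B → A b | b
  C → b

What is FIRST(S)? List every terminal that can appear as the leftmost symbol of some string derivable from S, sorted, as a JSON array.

FIRST iteration:
iter 1:
  A via A→b S: +{b}
  B via B→A b: +{b}
  C via C→b: +{b}
  S via S→A A: +{b}
  S: {b}  A: {b}  B: {b}  C: {b}
iter 2: done
  S: {b}  A: {b}  B: {b}  C: {b}

FIRST(S) = ["b"]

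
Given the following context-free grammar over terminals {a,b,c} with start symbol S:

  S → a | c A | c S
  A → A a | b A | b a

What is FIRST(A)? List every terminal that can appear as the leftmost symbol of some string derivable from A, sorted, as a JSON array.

FIRST sets, iterate to fixpoint:
iter 1:
  A via A→b A: +{b}
  S via S→a: +{a}
  S via S→c A: +{c}
  S: {a,c}  A: {b}
iter 2: — fixpoint
  S: {a,c}  A: {b}

FIRST(A) = ["b"]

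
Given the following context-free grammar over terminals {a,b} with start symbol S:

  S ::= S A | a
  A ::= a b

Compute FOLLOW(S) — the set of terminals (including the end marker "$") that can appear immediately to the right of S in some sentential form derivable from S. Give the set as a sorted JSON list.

FIRST iteration:
[1]
  A via A→a b: +{a}
  S via S→a: +{a}
  FIRST(S)={a}  FIRST(A)={a}
[2] (no change)
  FIRST(S)={a}  FIRST(A)={a}

FOLLOW sets:
seed FOLLOW(S) with $
round 1:
  S→S A: FOLLOW(S) ⊇ FIRST(A) = {a}; new: +{a}
  S→S A: FOLLOW(A) ⊇ FOLLOW(S) ⊇ {$,a}; new: +{$,a}
  FOLLOW(S)={$,a}  FOLLOW(A)={$,a}
round 2: done
  FOLLOW(S)={$,a}  FOLLOW(A)={$,a}

FOLLOW(S) = ["$", "a"]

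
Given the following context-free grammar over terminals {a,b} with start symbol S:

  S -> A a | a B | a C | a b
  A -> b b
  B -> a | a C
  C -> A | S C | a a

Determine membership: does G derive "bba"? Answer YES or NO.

CNF form of G:
  S -> A T1 | T1 B | T1 C | T1 T0
  A -> T0 T0
  B -> T1 C | a
  C -> S C | T0 T0 | T1 T1
  T0 -> b
  T1 -> a

CYK fill:
  cell(0,0) b: {T0}  orig:{}
  cell(1,1) b: {T0}  orig:{}
  cell(2,2) a: {B,T1}  orig:{B}
  cell(0,1) bb: {A,C}
  cell(1,2) ba: ∅
  cell(0,2) bba: {S}

S ∈ T[0,2] ⇒ YES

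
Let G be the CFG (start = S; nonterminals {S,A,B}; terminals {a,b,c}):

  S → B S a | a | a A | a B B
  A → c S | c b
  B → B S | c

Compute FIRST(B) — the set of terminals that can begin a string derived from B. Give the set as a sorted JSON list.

FIRST iteration:
round 1:
  A via A→c S: +{c}
  B via B→c: +{c}
  S via S→B S a: +{c}
  S via S→a: +{a}
  S: {a,c}  A: {c}  B: {c}
round 2: (no change)
  S: {a,c}  A: {c}  B: {c}

FIRST(B) = ["c"]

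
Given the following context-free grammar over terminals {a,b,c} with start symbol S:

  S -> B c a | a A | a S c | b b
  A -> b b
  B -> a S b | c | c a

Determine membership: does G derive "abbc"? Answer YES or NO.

CNF form of G:
  S -> B X4 | T0 T0 | T1 A | T1 X5
  A -> T0 T0
  B -> T1 X3 | T2 T1 | c
  T0 -> b
  T1 -> a
  T2 -> c
  X3 -> S T0
  X4 -> T2 T1
  X5 -> S T2

CYK table (by increasing span):
  T[0,0] 'a' = {T1}  orig:{}
  T[1,1] 'b' = {T0}  orig:{}
  T[2,2] 'b' = {T0}  orig:{}
  T[3,3] 'c' = {B,T2}  orig:{B}
  T[0,1] 'ab' = ∅
  T[1,2] 'bb' = {A,S}
  T[2,3] 'bc' = ∅
  T[0,2] 'abb' = {S}
  T[1,3] 'bbc' = {X5}  orig:{}
  T[0,3] 'abbc' = {S,X5}  orig:{S}

S ∈ T[0,3] ⇒ YES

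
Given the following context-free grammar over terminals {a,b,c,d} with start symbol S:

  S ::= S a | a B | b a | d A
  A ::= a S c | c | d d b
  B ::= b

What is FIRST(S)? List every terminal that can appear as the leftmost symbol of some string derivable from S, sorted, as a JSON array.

FIRST iteration:
round 1:
  A via A→a S c: +{a}
  A via A→c: +{c}
  A via A→d d b: +{d}
  B via B→b: +{b}
  S via S→a B: +{a}
  S via S→b a: +{b}
  S via S→d A: +{d}
  FIRST(S)={a,b,d}  FIRST(A)={a,c,d}  FIRST(B)={b}
round 2: done
  FIRST(S)={a,b,d}  FIRST(A)={a,c,d}  FIRST(B)={b}

FIRST(S) = ["a", "b", "d"]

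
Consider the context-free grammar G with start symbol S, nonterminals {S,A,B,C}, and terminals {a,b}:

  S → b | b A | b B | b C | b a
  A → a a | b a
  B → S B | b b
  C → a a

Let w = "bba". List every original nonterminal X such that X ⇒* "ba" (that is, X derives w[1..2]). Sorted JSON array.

CNF form of G:
  S -> T1 A | T1 B | T1 C | T1 T0 | b
  A -> T0 T0 | T1 T0
  B -> S B | T1 T1
  C -> T0 T0
  T0 -> a
  T1 -> b

CYK fill, restricted to cells inside w[1..2]:
  cell(1,1) b: {S,T1}  orig:{S}
  cell(2,2) a: {T0}  orig:{}
  cell(1,2) ba: {A,S}

Original NTs in T[1,2] deriving "ba": ["A", "S"]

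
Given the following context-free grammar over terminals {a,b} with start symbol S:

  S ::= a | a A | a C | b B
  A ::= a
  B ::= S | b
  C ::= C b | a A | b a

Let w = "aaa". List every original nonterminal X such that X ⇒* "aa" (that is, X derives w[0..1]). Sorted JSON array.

Convert to CNF:
  S -> T0 A | T0 C | T1 B | a
  A -> a
  B -> T0 A | T0 C | T1 B | a | b
  C -> C T1 | T0 A | T1 T0
  T0 -> a
  T1 -> b

Fill CYK table bottom-up, restricted to cells inside w[0..1]:
  T[0,0] 'a' = {A,B,S,T0}  orig:{A,B,S}
  T[1,1] 'a' = {A,B,S,T0}  orig:{A,B,S}
  T[0,1] 'aa' = {B,C,S}

Original NTs in T[0,1] deriving "aa": ["B", "C", "S"]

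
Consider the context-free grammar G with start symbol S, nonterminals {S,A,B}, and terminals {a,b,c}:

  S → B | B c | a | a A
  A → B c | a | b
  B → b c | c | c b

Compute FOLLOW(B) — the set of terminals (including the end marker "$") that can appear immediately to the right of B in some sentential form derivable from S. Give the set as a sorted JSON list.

Compute FIRST by fixpoint:
[1]
  A via A→a: +{a}
  A via A→b: +{b}
  B via B→b c: +{b}
  B via B→c: +{c}
  S via S→B: +{b,c}
  S via S→a: +{a}
  FIRST(S)={a,b,c}  FIRST(A)={a,b}  FIRST(B)={b,c}
[2]
  A via A→B c: +{c}
  FIRST(S)={a,b,c}  FIRST(A)={a,b,c}  FIRST(B)={b,c}
[3] done
  FIRST(S)={a,b,c}  FIRST(A)={a,b,c}  FIRST(B)={b,c}

Compute FOLLOW by fixpoint:
initialize: $ ∈ FOLLOW(S)
iter 1:
  A→B c: FOLLOW(B) ⊇ FIRST(c) = {c}; new: +{c}
  S→B: FOLLOW(B) ⊇ FOLLOW(S) ⊇ {$}; new: +{$}
  S→a A: FOLLOW(A) ⊇ FOLLOW(S) ⊇ {$}; new: +{$}
  S: {$}  A: {$}  B: {$,c}
iter 2: done
  S: {$}  A: {$}  B: {$,c}

FOLLOW(B) = ["$", "c"]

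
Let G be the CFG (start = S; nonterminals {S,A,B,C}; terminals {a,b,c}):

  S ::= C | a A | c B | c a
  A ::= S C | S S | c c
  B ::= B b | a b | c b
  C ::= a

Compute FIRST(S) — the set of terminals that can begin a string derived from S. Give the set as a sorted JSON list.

Compute FIRST by fixpoint:
round 1:
  A via A→c c: +{c}
  B via B→a b: +{a}
  B via B→c b: +{c}
  C via C→a: +{a}
  S via S→C: +{a}
  S via S→c B: +{c}
  FIRST[S]={a,c}  FIRST[A]={c}  FIRST[B]={a,c}  FIRST[C]={a}
round 2:
  A via A→S C: +{a}
  FIRST[S]={a,c}  FIRST[A]={a,c}  FIRST[B]={a,c}  FIRST[C]={a}
round 3: (stable)
  FIRST[S]={a,c}  FIRST[A]={a,c}  FIRST[B]={a,c}  FIRST[C]={a}

FIRST(S) = ["a", "c"]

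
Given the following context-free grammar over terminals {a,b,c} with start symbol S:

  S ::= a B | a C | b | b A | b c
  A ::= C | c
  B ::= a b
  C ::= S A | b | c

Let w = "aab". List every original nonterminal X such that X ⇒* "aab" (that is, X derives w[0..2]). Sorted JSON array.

CNF form of G:
  S -> T0 B | T0 C | T1 A | T1 T2 | b
  A -> S A | b | c
  B -> T0 T1
  C -> S A | b | c
  T0 -> a
  T1 -> b
  T2 -> c

Fill CYK table bottom-up (cells [i..j] with 0 ≤ i ≤ j ≤ 2 only):
  [0..0]={T0}  "a"  orig:{}
  [1..1]={T0}  "a"  orig:{}
  [2..2]={A,C,S,T1}  "b"  orig:{A,C,S}
  [0..1]=∅  "aa"
  [1..2]={B,S}  "ab"
  [0..2]={S}  "aab"

Original NTs in T[0,2] deriving "aab": ["S"]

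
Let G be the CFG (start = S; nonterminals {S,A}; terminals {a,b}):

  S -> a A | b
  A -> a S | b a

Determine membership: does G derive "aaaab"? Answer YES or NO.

CNF form of G:
  S -> T0 A | b
  A -> T0 S | T1 T0
  T0 -> a
  T1 -> b

CYK fill:
  cell(0,0) a: {T0}  orig:{}
  cell(1,1) a: {T0}  orig:{}
  cell(2,2) a: {T0}  orig:{}
  cell(3,3) a: {T0}  orig:{}
  cell(4,4) b: {S,T1}  orig:{S}
  cell(0,1) aa: ∅
  cell(1,2) aa: ∅
  cell(2,3) aa: ∅
  cell(3,4) ab: {A}
  cell(0,2) aaa: ∅
  cell(1,3) aaa: ∅
  cell(2,4) aab: {S}
  cell(0,3) aaaa: ∅
  cell(1,4) aaab: {A}
  cell(0,4) aaaab: {S}

S ∈ T[0,4] ⇒ YES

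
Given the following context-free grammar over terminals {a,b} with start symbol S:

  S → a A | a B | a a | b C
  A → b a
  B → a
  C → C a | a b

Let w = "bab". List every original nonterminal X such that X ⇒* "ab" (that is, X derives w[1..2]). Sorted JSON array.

CNF form of G:
  S -> T0 C | T1 A | T1 B | T1 T1
  A -> T0 T1
  B -> a
  C -> C T1 | T1 T0
  T0 -> b
  T1 -> a

CYK fill, restricted to cells inside w[1..2]:
  [1..1]={B,T1}  "a"  orig:{B}
  [2..2]={T0}  "b"  orig:{}
  [1..2]={C}  "ab"

Original NTs in T[1,2] deriving "ab": ["C"]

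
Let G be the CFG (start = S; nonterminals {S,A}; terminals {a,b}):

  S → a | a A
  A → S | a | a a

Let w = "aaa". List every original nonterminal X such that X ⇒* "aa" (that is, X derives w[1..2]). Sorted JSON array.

Convert to CNF:
  S -> T0 A | a
  A -> T0 A | T0 T0 | a
  T0 -> a

CYK fill — only the sub-triangle for w[1..2]:
  T[1,1] 'a' = {A,S,T0}  orig:{A,S}
  T[2,2] 'a' = {A,S,T0}  orig:{A,S}
  T[1,2] 'aa' = {A,S}

Original NTs in T[1,2] deriving "aa": ["A", "S"]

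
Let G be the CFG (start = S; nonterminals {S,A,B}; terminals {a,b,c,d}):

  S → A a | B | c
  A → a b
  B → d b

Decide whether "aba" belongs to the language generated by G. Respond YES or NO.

CNF form of G:
  S -> A T0 | T2 T1 | c
  A -> T0 T1
  B -> T2 T1
  T0 -> a
  T1 -> b
  T2 -> d

CYK fill:
  cell(0,0) a: {T0}  orig:{}
  cell(1,1) b: {T1}  orig:{}
  cell(2,2) a: {T0}  orig:{}
  cell(0,1) ab: {A}
  cell(1,2) ba: ∅
  cell(0,2) aba: {S}

S ∈ T[0,2] ⇒ YES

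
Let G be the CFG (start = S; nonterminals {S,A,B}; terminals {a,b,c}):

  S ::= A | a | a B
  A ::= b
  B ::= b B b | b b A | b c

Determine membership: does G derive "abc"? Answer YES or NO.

CNF form of G:
  S -> T2 B | a | b
  A -> b
  B -> T0 T1 | T0 X3 | T0 X4
  T0 -> b
  T1 -> c
  T2 -> a
  X3 -> B T0
  X4 -> T0 A

CYK table (by increasing span):
  T[0,0] 'a' = {S,T2}  orig:{S}
  T[1,1] 'b' = {A,S,T0}  orig:{A,S}
  T[2,2] 'c' = {T1}  orig:{}
  T[0,1] 'ab' = ∅
  T[1,2] 'bc' = {B}
  T[0,2] 'abc' = {S}

S ∈ T[0,2] ⇒ YES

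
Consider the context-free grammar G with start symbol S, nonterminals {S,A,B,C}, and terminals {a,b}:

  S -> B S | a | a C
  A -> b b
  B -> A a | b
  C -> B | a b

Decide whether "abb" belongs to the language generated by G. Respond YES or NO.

CNF form of G:
  S -> B S | T1 C | a
  A -> T0 T0
  B -> A T1 | b
  C -> A T1 | T1 T0 | b
  T0 -> b
  T1 -> a

Fill CYK table bottom-up:
  T[0,0] 'a' = {S,T1}  orig:{S}
  T[1,1] 'b' = {B,C,T0}  orig:{B,C}
  T[2,2] 'b' = {B,C,T0}  orig:{B,C}
  T[0,1] 'ab' = {C,S}
  T[1,2] 'bb' = {A}
  T[0,2] 'abb' = ∅

S ∉ T[0,2] ⇒ NO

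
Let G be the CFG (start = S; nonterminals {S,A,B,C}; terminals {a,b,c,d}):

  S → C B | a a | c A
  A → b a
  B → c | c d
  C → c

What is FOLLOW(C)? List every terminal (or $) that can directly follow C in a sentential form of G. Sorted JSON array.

FIRST sets, iterate to fixpoint:
round 1:
  A via A→b a: +{b}
  B via B→c: +{c}
  C via C→c: +{c}
  S via S→C B: +{c}
  S via S→a a: +{a}
  FIRST[S]={a,c}  FIRST[A]={b}  FIRST[B]={c}  FIRST[C]={c}
round 2: — fixpoint
  FIRST[S]={a,c}  FIRST[A]={b}  FIRST[B]={c}  FIRST[C]={c}

FOLLOW iteration:
FOLLOW(S) := {$}
round 1:
  S→C B: FOLLOW(C) ⊇ FIRST(B) = {c}; new: +{c}
  S→C B: FOLLOW(B) ⊇ FOLLOW(S) ⊇ {$}; new: +{$}
  S→c A: FOLLOW(A) ⊇ FOLLOW(S) ⊇ {$}; new: +{$}
  FOLLOW(S)={$}  FOLLOW(A)={$}  FOLLOW(B)={$}  FOLLOW(C)={c}
round 2: done
  FOLLOW(S)={$}  FOLLOW(A)={$}  FOLLOW(B)={$}  FOLLOW(C)={c}

FOLLOW(C) = ["c"]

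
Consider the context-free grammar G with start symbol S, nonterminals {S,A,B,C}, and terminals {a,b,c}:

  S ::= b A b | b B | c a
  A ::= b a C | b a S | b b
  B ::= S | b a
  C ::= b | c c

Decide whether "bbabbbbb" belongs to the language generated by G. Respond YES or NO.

CNF form of G:
  S -> T0 B | T0 X6 | T2 T1
  A -> T0 T0 | T0 X3 | T0 X4
  B -> T0 B | T0 T1 | T0 X5 | T2 T1
  C -> T2 T2 | b
  T0 -> b
  T1 -> a
  T2 -> c
  X3 -> T1 C
  X4 -> T1 S
  X5 -> A T0
  X6 -> A T0

CYK table (by increasing span):
  cell(0,0) b: {C,T0}  orig:{C}
  cell(1,1) b: {C,T0}  orig:{C}
  cell(2,2) a: {T1}  orig:{}
  cell(3,3) b: {C,T0}  orig:{C}
  cell(4,4) b: {C,T0}  orig:{C}
  cell(5,5) b: {C,T0}  orig:{C}
  cell(6,6) b: {C,T0}  orig:{C}
  cell(7,7) b: {C,T0}  orig:{C}
  cell(0,1) bb: {A}
  cell(1,2) ba: {B}
  cell(2,3) ab: {X3}  orig:{}
  cell(3,4) bb: {A}
  cell(4,5) bb: {A}
  cell(5,6) bb: {A}
  cell(6,7) bb: {A}
  cell(0,2) bba: {B,S}
  cell(1,3) bab: {A}
  cell(2,4) abb: ∅
  cell(3,5) bbb: {X5,X6}  orig:{}
  cell(4,6) bbb: {X5,X6}  orig:{}
  cell(5,7) bbb: {X5,X6}  orig:{}
  cell(0,3) bbab: ∅
  cell(1,4) babb: {X5,X6}  orig:{}
  cell(2,5) abbb: ∅
  cell(3,6) bbbb: {B,S}
  cell(4,7) bbbb: {B,S}
  cell(0,4) bbabb: {B,S}
  cell(1,5) babbb: ∅
  cell(2,6) abbbb: {X4}  orig:{}
  cell(3,7) bbbbb: {B,S}
  cell(0,5) bbabbb: ∅
  cell(1,6) babbbb: {A}
  cell(2,7) abbbbb: {X4}  orig:{}
  cell(0,6) bbabbbb: ∅
  cell(1,7) babbbbb: {A,X5,X6}  orig:{A}
  cell(0,7) bbabbbbb: {B,S}

S ∈ T[0,7] ⇒ YES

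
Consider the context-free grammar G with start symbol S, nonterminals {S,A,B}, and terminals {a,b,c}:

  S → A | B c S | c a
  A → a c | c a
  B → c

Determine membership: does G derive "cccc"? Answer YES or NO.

Convert to CNF:
  S -> B X2 | T0 T1 | T1 T0
  A -> T0 T1 | T1 T0
  B -> c
  T0 -> a
  T1 -> c
  X2 -> T1 S

CYK table (by increasing span):
  cell(0,0) c: {B,T1}  orig:{B}
  cell(1,1) c: {B,T1}  orig:{B}
  cell(2,2) c: {B,T1}  orig:{B}
  cell(3,3) c: {B,T1}  orig:{B}
  cell(0,1) cc: ∅
  cell(1,2) cc: ∅
  cell(2,3) cc: ∅
  cell(0,2) ccc: ∅
  cell(1,3) ccc: ∅
  cell(0,3) cccc: ∅

S ∉ T[0,3] ⇒ NO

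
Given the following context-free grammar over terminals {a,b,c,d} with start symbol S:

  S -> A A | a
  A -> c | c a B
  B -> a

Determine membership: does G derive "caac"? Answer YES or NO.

CNF form of G:
  S -> A A | a
  A -> T0 X2 | c
  B -> a
  T0 -> c
  T1 -> a
  X2 -> T1 B

Fill CYK table bottom-up:
  T[0,0] 'c' = {A,T0}  orig:{A}
  T[1,1] 'a' = {B,S,T1}  orig:{B,S}
  T[2,2] 'a' = {B,S,T1}  orig:{B,S}
  T[3,3] 'c' = {A,T0}  orig:{A}
  T[0,1] 'ca' = ∅
  T[1,2] 'aa' = {X2}  orig:{}
  T[2,3] 'ac' = ∅
  T[0,2] 'caa' = {A}
  T[1,3] 'aac' = ∅
  T[0,3] 'caac' = {S}

S ∈ T[0,3] ⇒ YES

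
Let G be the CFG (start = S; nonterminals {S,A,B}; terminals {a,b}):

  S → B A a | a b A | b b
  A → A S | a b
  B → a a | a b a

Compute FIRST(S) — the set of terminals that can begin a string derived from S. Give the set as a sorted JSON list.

FIRST sets, iterate to fixpoint:
iter 1:
  A via A→a b: +{a}
  B via B→a a: +{a}
  S via S→B A a: +{a}
  S via S→b b: +{b}
  S: {a,b}  A: {a}  B: {a}
iter 2: (no change)
  S: {a,b}  A: {a}  B: {a}

FIRST(S) = ["a", "b"]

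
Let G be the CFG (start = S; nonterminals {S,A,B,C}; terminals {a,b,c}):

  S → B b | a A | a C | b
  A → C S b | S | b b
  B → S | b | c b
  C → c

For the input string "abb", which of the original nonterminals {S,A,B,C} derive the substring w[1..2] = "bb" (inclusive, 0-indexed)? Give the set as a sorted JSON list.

Convert to CNF:
  S -> B T0 | T1 A | T1 C | b
  A -> B T0 | C X3 | T0 T0 | T1 A | T1 C | b
  B -> B T0 | T1 A | T1 C | T2 T0 | b
  C -> c
  T0 -> b
  T1 -> a
  T2 -> c
  X3 -> S T0

CYK table (by increasing span) (cells [i..j] with 1 ≤ i ≤ j ≤ 2 only):
  T[1,1] 'b' = {A,B,S,T0}  orig:{A,B,S}
  T[2,2] 'b' = {A,B,S,T0}  orig:{A,B,S}
  T[1,2] 'bb' = {A,B,S,X3}  orig:{A,B,S}

Original NTs in T[1,2] deriving "bb": ["A", "B", "S"]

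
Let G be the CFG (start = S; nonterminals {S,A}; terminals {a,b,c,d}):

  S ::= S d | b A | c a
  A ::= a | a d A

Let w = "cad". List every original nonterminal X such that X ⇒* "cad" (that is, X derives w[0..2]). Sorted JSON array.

CNF form of G:
  S -> S T1 | T2 A | T3 T0
  A -> T0 X4 | a
  T0 -> a
  T1 -> d
  T2 -> b
  T3 -> c
  X4 -> T1 A

Fill CYK table bottom-up — only the sub-triangle for w[0..2]:
  cell(0,0) c: {T3}  orig:{}
  cell(1,1) a: {A,T0}  orig:{A}
  cell(2,2) d: {T1}  orig:{}
  cell(0,1) ca: {S}
  cell(1,2) ad: ∅
  cell(0,2) cad: {S}

Original NTs in T[0,2] deriving "cad": ["S"]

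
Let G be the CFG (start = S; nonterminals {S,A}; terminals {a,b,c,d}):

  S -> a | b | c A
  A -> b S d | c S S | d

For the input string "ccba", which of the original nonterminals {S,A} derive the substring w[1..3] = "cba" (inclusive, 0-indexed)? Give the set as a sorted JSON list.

Convert to CNF:
  S -> T2 A | a | b
  A -> T0 X3 | T2 X4 | d
  T0 -> b
  T1 -> d
  T2 -> c
  X3 -> S T1
  X4 -> S S

CYK fill — only the sub-triangle for w[1..3]:
  [1..1]={T2}  "c"  orig:{}
  [2..2]={S,T0}  "b"  orig:{S}
  [3..3]={S}  "a"
  [1..2]=∅  "cb"
  [2..3]={X4}  "ba"  orig:{}
  [1..3]={A}  "cba"

Original NTs in T[1,3] deriving "cba": ["A"]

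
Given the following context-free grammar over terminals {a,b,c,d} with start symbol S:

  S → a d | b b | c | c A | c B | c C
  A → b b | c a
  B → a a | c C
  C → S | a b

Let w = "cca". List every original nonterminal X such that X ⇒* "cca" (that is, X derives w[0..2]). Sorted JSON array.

CNF form of G:
  S -> T0 T0 | T1 A | T1 B | T1 C | T2 T3 | c
  A -> T0 T0 | T1 T2
  B -> T1 C | T2 T2
  C -> T0 T0 | T1 A | T1 B | T1 C | T2 T0 | T2 T3 | c
  T0 -> b
  T1 -> c
  T2 -> a
  T3 -> d

Fill CYK table bottom-up (cells [i..j] with 0 ≤ i ≤ j ≤ 2 only):
  [0..0]={C,S,T1}  "c"  orig:{C,S}
  [1..1]={C,S,T1}  "c"  orig:{C,S}
  [2..2]={T2}  "a"  orig:{}
  [0..1]={B,C,S}  "cc"
  [1..2]={A}  "ca"
  [0..2]={C,S}  "cca"

Original NTs in T[0,2] deriving "cca": ["C", "S"]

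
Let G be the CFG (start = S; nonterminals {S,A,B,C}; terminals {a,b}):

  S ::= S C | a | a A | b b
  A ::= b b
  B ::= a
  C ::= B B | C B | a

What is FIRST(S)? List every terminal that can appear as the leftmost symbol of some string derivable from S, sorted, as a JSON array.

Compute FIRST by fixpoint:
pass 1:
  A via A→b b: +{b}
  B via B→a: +{a}
  C via C→B B: +{a}
  S via S→a: +{a}
  S via S→b b: +{b}
  S: {a,b}  A: {b}  B: {a}  C: {a}
pass 2: (no change)
  S: {a,b}  A: {b}  B: {a}  C: {a}

FIRST(S) = ["a", "b"]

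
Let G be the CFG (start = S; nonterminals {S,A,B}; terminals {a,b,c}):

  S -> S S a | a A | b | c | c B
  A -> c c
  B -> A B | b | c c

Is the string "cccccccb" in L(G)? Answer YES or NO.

CNF form of G:
  S -> S X2 | T0 B | T1 A | b | c
  A -> T0 T0
  B -> A B | T0 T0 | b
  T0 -> c
  T1 -> a
  X2 -> S T1

Fill CYK table bottom-up:
  [0..0]={S,T0}  "c"  orig:{S}
  [1..1]={S,T0}  "c"  orig:{S}
  [2..2]={S,T0}  "c"  orig:{S}
  [3..3]={S,T0}  "c"  orig:{S}
  [4..4]={S,T0}  "c"  orig:{S}
  [5..5]={S,T0}  "c"  orig:{S}
  [6..6]={S,T0}  "c"  orig:{S}
  [7..7]={B,S}  "b"
  [0..1]={A,B}  "cc"
  [1..2]={A,B}  "cc"
  [2..3]={A,B}  "cc"
  [3..4]={A,B}  "cc"
  [4..5]={A,B}  "cc"
  [5..6]={A,B}  "cc"
  [6..7]={S}  "cb"
  [0..2]={S}  "ccc"
  [1..3]={S}  "ccc"
  [2..4]={S}  "ccc"
  [3..5]={S}  "ccc"
  [4..6]={S}  "ccc"
  [5..7]={B}  "ccb"
  [0..3]={B}  "cccc"
  [1..4]={B}  "cccc"
  [2..5]={B}  "cccc"
  [3..6]={B}  "cccc"
  [4..7]={S}  "cccb"
  [0..4]={S}  "ccccc"
  [1..5]={S}  "ccccc"
  [2..6]={S}  "ccccc"
  [3..7]={B}  "ccccb"
  [0..5]={B}  "cccccc"
  [1..6]={B}  "cccccc"
  [2..7]={S}  "cccccb"
  [0..6]={S}  "ccccccc"
  [1..7]={B}  "ccccccb"
  [0..7]={S}  "cccccccb"

S ∈ T[0,7] ⇒ YES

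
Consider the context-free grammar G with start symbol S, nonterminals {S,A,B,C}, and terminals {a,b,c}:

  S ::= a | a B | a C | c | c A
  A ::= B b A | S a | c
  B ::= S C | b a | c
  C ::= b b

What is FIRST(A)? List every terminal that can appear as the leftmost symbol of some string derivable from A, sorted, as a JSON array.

FIRST sets, iterate to fixpoint:
iter 1:
  A via A→c: +{c}
  B via B→b a: +{b}
  B via B→c: +{c}
  C via C→b b: +{b}
  S via S→a: +{a}
  S via S→c: +{c}
  FIRST[S]={a,c}  FIRST[A]={c}  FIRST[B]={b,c}  FIRST[C]={b}
iter 2:
  A via A→B b A: +{b}
  A via A→S a: +{a}
  B via B→S C: +{a}
  FIRST[S]={a,c}  FIRST[A]={a,b,c}  FIRST[B]={a,b,c}  FIRST[C]={b}
iter 3: — fixpoint
  FIRST[S]={a,c}  FIRST[A]={a,b,c}  FIRST[B]={a,b,c}  FIRST[C]={b}

FIRST(A) = ["a", "b", "c"]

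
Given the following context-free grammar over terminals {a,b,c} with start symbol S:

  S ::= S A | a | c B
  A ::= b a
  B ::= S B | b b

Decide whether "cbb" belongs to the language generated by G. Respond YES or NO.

Convert to CNF:
  S -> S A | T2 B | a
  A -> T0 T1
  B -> S B | T0 T0
  T0 -> b
  T1 -> a
  T2 -> c

CYK table (by increasing span):
  cell(0,0) c: {T2}  orig:{}
  cell(1,1) b: {T0}  orig:{}
  cell(2,2) b: {T0}  orig:{}
  cell(0,1) cb: ∅
  cell(1,2) bb: {B}
  cell(0,2) cbb: {S}

S ∈ T[0,2] ⇒ YES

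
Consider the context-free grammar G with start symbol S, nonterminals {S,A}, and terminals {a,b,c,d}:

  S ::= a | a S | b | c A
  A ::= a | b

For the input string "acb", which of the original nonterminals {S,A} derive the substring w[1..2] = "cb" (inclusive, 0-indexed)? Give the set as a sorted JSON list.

Convert to CNF:
  S -> T0 S | T1 A | a | b
  A -> a | b
  T0 -> a
  T1 -> c

Fill CYK table bottom-up (cells [i..j] with 1 ≤ i ≤ j ≤ 2 only):
  cell(1,1) c: {T1}  orig:{}
  cell(2,2) b: {A,S}
  cell(1,2) cb: {S}

Original NTs in T[1,2] deriving "cb": ["S"]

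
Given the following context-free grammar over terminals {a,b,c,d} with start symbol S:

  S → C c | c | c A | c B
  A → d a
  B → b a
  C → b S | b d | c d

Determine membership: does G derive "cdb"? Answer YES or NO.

CNF form of G:
  S -> C T3 | T3 A | T3 B | c
  A -> T0 T1
  B -> T2 T1
  C -> T2 S | T2 T0 | T3 T0
  T0 -> d
  T1 -> a
  T2 -> b
  T3 -> c

Fill CYK table bottom-up:
  cell(0,0) c: {S,T3}  orig:{S}
  cell(1,1) d: {T0}  orig:{}
  cell(2,2) b: {T2}  orig:{}
  cell(0,1) cd: {C}
  cell(1,2) db: ∅
  cell(0,2) cdb: ∅

S ∉ T[0,2] ⇒ NO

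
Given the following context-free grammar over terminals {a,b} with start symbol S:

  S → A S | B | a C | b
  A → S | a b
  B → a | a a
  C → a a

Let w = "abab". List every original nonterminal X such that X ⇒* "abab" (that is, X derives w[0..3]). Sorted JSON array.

Convert to CNF:
  S -> A S | T0 C | T0 T0 | a | b
  A -> A S | T0 C | T0 T0 | T0 T1 | a | b
  B -> T0 T0 | a
  C -> T0 T0
  T0 -> a
  T1 -> b

CYK fill, restricted to cells inside w[0..3]:
  T[0,0] 'a' = {A,B,S,T0}  orig:{A,B,S}
  T[1,1] 'b' = {A,S,T1}  orig:{A,S}
  T[2,2] 'a' = {A,B,S,T0}  orig:{A,B,S}
  T[3,3] 'b' = {A,S,T1}  orig:{A,S}
  T[0,1] 'ab' = {A,S}
  T[1,2] 'ba' = {A,S}
  T[2,3] 'ab' = {A,S}
  T[0,2] 'aba' = {A,S}
  T[1,3] 'bab' = {A,S}
  T[0,3] 'abab' = {A,S}

Original NTs in T[0,3] deriving "abab": ["A", "S"]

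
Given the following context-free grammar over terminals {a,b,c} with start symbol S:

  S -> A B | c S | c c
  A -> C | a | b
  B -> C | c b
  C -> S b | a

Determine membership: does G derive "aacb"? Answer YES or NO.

Convert to CNF:
  S -> A B | T1 S | T1 T1
  A -> S T0 | a | b
  B -> S T0 | T1 T0 | a
  C -> S T0 | a
  T0 -> b
  T1 -> c

CYK fill:
  T[0,0] 'a' = {A,B,C}
  T[1,1] 'a' = {A,B,C}
  T[2,2] 'c' = {T1}  orig:{}
  T[3,3] 'b' = {A,T0}  orig:{A}
  T[0,1] 'aa' = {S}
  T[1,2] 'ac' = ∅
  T[2,3] 'cb' = {B}
  T[0,2] 'aac' = ∅
  T[1,3] 'acb' = {S}
  T[0,3] 'aacb' = ∅

S ∉ T[0,3] ⇒ NO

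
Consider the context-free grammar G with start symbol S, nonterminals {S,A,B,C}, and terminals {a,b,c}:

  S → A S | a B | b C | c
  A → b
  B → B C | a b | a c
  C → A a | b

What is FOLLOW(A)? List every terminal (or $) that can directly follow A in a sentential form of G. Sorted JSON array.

FIRST sets, iterate to fixpoint:
pass 1:
  A via A→b: +{b}
  B via B→a b: +{a}
  C via C→A a: +{b}
  S via S→A S: +{b}
  S via S→a B: +{a}
  S via S→c: +{c}
  FIRST(S)={a,b,c}  FIRST(A)={b}  FIRST(B)={a}  FIRST(C)={b}
pass 2: done
  FIRST(S)={a,b,c}  FIRST(A)={b}  FIRST(B)={a}  FIRST(C)={b}

FOLLOW sets:
initialize: $ ∈ FOLLOW(S)
iter 1:
  B→B C: FOLLOW(B) ⊇ FIRST(C) = {b}; new: +{b}
  B→B C: FOLLOW(C) ⊇ FOLLOW(B) ⊇ {b}; new: +{b}
  C→A a: FOLLOW(A) ⊇ FIRST(a) = {a}; new: +{a}
  S→A S: FOLLOW(A) ⊇ FIRST(S) = {a,b,c}; new: +{b,c}
  S→a B: FOLLOW(B) ⊇ FOLLOW(S) ⊇ {$}; new: +{$}
  S→b C: FOLLOW(C) ⊇ FOLLOW(S) ⊇ {$}; new: +{$}
  FOLLOW(S)={$}  FOLLOW(A)={a,b,c}  FOLLOW(B)={$,b}  FOLLOW(C)={$,b}
iter 2: — fixpoint
  FOLLOW(S)={$}  FOLLOW(A)={a,b,c}  FOLLOW(B)={$,b}  FOLLOW(C)={$,b}

FOLLOW(A) = ["a", "b", "c"]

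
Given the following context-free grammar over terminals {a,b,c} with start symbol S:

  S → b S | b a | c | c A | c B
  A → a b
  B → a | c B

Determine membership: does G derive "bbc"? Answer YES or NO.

Convert to CNF:
  S -> T1 S | T1 T0 | T2 A | T2 B | c
  A -> T0 T1
  B -> T2 B | a
  T0 -> a
  T1 -> b
  T2 -> c

Fill CYK table bottom-up:
  T[0,0] 'b' = {T1}  orig:{}
  T[1,1] 'b' = {T1}  orig:{}
  T[2,2] 'c' = {S,T2}  orig:{S}
  T[0,1] 'bb' = ∅
  T[1,2] 'bc' = {S}
  T[0,2] 'bbc' = {S}

S ∈ T[0,2] ⇒ YES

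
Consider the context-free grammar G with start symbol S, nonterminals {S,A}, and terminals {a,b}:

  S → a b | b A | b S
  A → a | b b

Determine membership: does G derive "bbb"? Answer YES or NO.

Convert to CNF:
  S -> T0 A | T0 S | T1 T0
  A -> T0 T0 | a
  T0 -> b
  T1 -> a

Fill CYK table bottom-up:
  [0..0]={T0}  "b"  orig:{}
  [1..1]={T0}  "b"  orig:{}
  [2..2]={T0}  "b"  orig:{}
  [0..1]={A}  "bb"
  [1..2]={A}  "bb"
  [0..2]={S}  "bbb"

S ∈ T[0,2] ⇒ YES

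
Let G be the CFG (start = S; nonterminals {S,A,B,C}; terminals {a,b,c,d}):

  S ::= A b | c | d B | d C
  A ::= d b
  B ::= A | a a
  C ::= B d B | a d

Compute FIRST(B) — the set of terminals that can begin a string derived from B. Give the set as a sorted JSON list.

FIRST sets, iterate to fixpoint:
iter 1:
  A via A→d b: +{d}
  B via B→A: +{d}
  B via B→a a: +{a}
  C via C→B d B: +{a,d}
  S via S→A b: +{d}
  S via S→c: +{c}
  FIRST[S]={c,d}  FIRST[A]={d}  FIRST[B]={a,d}  FIRST[C]={a,d}
iter 2: (stable)
  FIRST[S]={c,d}  FIRST[A]={d}  FIRST[B]={a,d}  FIRST[C]={a,d}

FIRST(B) = ["a", "d"]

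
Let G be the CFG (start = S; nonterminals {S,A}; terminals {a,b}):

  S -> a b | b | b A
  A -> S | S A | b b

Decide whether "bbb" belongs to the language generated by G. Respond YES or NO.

Convert to CNF:
  S -> T0 T1 | T1 A | b
  A -> S A | T0 T1 | T1 A | T1 T1 | b
  T0 -> a
  T1 -> b

Fill CYK table bottom-up:
  T[0,0] 'b' = {A,S,T1}  orig:{A,S}
  T[1,1] 'b' = {A,S,T1}  orig:{A,S}
  T[2,2] 'b' = {A,S,T1}  orig:{A,S}
  T[0,1] 'bb' = {A,S}
  T[1,2] 'bb' = {A,S}
  T[0,2] 'bbb' = {A,S}

S ∈ T[0,2] ⇒ YES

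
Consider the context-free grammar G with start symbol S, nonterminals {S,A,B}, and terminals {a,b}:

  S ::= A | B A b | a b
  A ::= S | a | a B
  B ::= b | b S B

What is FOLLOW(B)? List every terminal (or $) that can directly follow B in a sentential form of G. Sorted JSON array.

FIRST sets, iterate to fixpoint:
pass 1:
  A via A→a: +{a}
  B via B→b: +{b}
  S via S→A: +{a}
  S via S→B A b: +{b}
  FIRST(S)={a,b}  FIRST(A)={a}  FIRST(B)={b}
pass 2:
  A via A→S: +{b}
  FIRST(S)={a,b}  FIRST(A)={a,b}  FIRST(B)={b}
pass 3: (no change)
  FIRST(S)={a,b}  FIRST(A)={a,b}  FIRST(B)={b}

Compute FOLLOW by fixpoint:
FOLLOW(S) := {$}
[1]
  B→b S B: FOLLOW(S) ⊇ FIRST(B) = {b}; new: +{b}
  S→A: FOLLOW(A) ⊇ FOLLOW(S) ⊇ {$,b}; new: +{$,b}
  S→B A b: FOLLOW(B) ⊇ FIRST(A) = {a,b}; new: +{a,b}
  FOLLOW(S)={$,b}  FOLLOW(A)={$,b}  FOLLOW(B)={a,b}
[2]
  A→a B: FOLLOW(B) ⊇ FOLLOW(A) ⊇ {$,b}; new: +{$}
  FOLLOW(S)={$,b}  FOLLOW(A)={$,b}  FOLLOW(B)={$,a,b}
[3] (stable)
  FOLLOW(S)={$,b}  FOLLOW(A)={$,b}  FOLLOW(B)={$,a,b}

FOLLOW(B) = ["$", "a", "b"]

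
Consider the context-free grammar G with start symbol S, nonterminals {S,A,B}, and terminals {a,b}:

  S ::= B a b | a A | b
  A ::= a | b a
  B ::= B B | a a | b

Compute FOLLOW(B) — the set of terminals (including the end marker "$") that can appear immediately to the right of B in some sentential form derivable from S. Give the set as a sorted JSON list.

FIRST iteration:
[1]
  A via A→a: +{a}
  A via A→b a: +{b}
  B via B→a a: +{a}
  B via B→b: +{b}
  S via S→B a b: +{a,b}
  FIRST(S)={a,b}  FIRST(A)={a,b}  FIRST(B)={a,b}
[2] — fixpoint
  FIRST(S)={a,b}  FIRST(A)={a,b}  FIRST(B)={a,b}

Compute FOLLOW by fixpoint:
seed FOLLOW(S) with $
iter 1:
  B→B B: FOLLOW(B) ⊇ FIRST(B) = {a,b}; new: +{a,b}
  S→a A: FOLLOW(A) ⊇ FOLLOW(S) ⊇ {$}; new: +{$}
  FOLLOW(S)={$}  FOLLOW(A)={$}  FOLLOW(B)={a,b}
iter 2: done
  FOLLOW(S)={$}  FOLLOW(A)={$}  FOLLOW(B)={a,b}

FOLLOW(B) = ["a", "b"]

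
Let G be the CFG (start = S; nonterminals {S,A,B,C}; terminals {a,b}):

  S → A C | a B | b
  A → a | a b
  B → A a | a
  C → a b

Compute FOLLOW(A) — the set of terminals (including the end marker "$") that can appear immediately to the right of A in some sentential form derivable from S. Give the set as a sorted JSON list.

Compute FIRST by fixpoint:
pass 1:
  A via A→a: +{a}
  B via B→A a: +{a}
  C via C→a b: +{a}
  S via S→A C: +{a}
  S via S→b: +{b}
  S: {a,b}  A: {a}  B: {a}  C: {a}
pass 2: (stable)
  S: {a,b}  A: {a}  B: {a}  C: {a}

FOLLOW sets:
FOLLOW(S) := {$}
round 1:
  B→A a: FOLLOW(A) ⊇ FIRST(a) = {a}; new: +{a}
  S→A C: FOLLOW(C) ⊇ FOLLOW(S) ⊇ {$}; new: +{$}
  S→a B: FOLLOW(B) ⊇ FOLLOW(S) ⊇ {$}; new: +{$}
  S: {$}  A: {a}  B: {$}  C: {$}
round 2: (stable)
  S: {$}  A: {a}  B: {$}  C: {$}

FOLLOW(A) = ["a"]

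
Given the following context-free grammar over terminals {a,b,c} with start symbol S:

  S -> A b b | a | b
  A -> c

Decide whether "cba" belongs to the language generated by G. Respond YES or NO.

CNF form of G:
  S -> A X1 | a | b
  A -> c
  T0 -> b
  X1 -> T0 T0

CYK table (by increasing span):
  T[0,0] 'c' = {A}
  T[1,1] 'b' = {S,T0}  orig:{S}
  T[2,2] 'a' = {S}
  T[0,1] 'cb' = ∅
  T[1,2] 'ba' = ∅
  T[0,2] 'cba' = ∅

S ∉ T[0,2] ⇒ NO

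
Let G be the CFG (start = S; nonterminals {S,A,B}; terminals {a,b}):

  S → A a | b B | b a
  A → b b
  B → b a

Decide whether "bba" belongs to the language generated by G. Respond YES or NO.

Convert to CNF:
  S -> A T1 | T0 B | T0 T1
  A -> T0 T0
  B -> T0 T1
  T0 -> b
  T1 -> a

Fill CYK table bottom-up:
  cell(0,0) b: {T0}  orig:{}
  cell(1,1) b: {T0}  orig:{}
  cell(2,2) a: {T1}  orig:{}
  cell(0,1) bb: {A}
  cell(1,2) ba: {B,S}
  cell(0,2) bba: {S}

S ∈ T[0,2] ⇒ YES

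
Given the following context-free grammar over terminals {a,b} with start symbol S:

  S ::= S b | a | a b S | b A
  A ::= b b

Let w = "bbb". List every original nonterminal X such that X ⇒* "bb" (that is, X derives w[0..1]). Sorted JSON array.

CNF form of G:
  S -> S T0 | T0 A | T1 X2 | a
  A -> T0 T0
  T0 -> b
  T1 -> a
  X2 -> T0 S

CYK fill (cells [i..j] with 0 ≤ i ≤ j ≤ 1 only):
  cell(0,0) b: {T0}  orig:{}
  cell(1,1) b: {T0}  orig:{}
  cell(0,1) bb: {A}

Original NTs in T[0,1] deriving "bb": ["A"]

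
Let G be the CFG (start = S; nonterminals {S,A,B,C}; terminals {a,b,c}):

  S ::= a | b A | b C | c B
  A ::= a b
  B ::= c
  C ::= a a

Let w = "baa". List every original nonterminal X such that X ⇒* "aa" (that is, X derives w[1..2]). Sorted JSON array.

Convert to CNF:
  S -> T1 A | T1 C | T2 B | a
  A -> T0 T1
  B -> c
  C -> T0 T0
  T0 -> a
  T1 -> b
  T2 -> c

CYK fill (cells [i..j] with 1 ≤ i ≤ j ≤ 2 only):
  T[1,1] 'a' = {S,T0}  orig:{S}
  T[2,2] 'a' = {S,T0}  orig:{S}
  T[1,2] 'aa' = {C}

Original NTs in T[1,2] deriving "aa": ["C"]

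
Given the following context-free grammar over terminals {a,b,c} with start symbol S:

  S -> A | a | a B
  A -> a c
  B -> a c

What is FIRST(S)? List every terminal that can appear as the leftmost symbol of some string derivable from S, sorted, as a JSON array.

FIRST iteration:
round 1:
  A via A→a c: +{a}
  B via B→a c: +{a}
  S via S→A: +{a}
  FIRST(S)={a}  FIRST(A)={a}  FIRST(B)={a}
round 2: done
  FIRST(S)={a}  FIRST(A)={a}  FIRST(B)={a}

FIRST(S) = ["a"]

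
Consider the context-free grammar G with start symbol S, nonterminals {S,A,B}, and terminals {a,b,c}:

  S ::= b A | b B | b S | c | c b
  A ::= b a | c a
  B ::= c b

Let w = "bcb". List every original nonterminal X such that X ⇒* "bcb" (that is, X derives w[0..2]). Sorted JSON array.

Convert to CNF:
  S -> T0 A | T0 B | T0 S | T2 T0 | c
  A -> T0 T1 | T2 T1
  B -> T2 T0
  T0 -> b
  T1 -> a
  T2 -> c

CYK fill — only the sub-triangle for w[0..2]:
  cell(0,0) b: {T0}  orig:{}
  cell(1,1) c: {S,T2}  orig:{S}
  cell(2,2) b: {T0}  orig:{}
  cell(0,1) bc: {S}
  cell(1,2) cb: {B,S}
  cell(0,2) bcb: {S}

Original NTs in T[0,2] deriving "bcb": ["S"]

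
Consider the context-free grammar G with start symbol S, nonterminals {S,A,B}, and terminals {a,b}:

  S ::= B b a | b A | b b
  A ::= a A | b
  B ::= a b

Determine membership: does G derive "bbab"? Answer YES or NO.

Convert to CNF:
  S -> B X2 | T1 A | T1 T1
  A -> T0 A | b
  B -> T0 T1
  T0 -> a
  T1 -> b
  X2 -> T1 T0

CYK table (by increasing span):
  [0..0]={A,T1}  "b"  orig:{A}
  [1..1]={A,T1}  "b"  orig:{A}
  [2..2]={T0}  "a"  orig:{}
  [3..3]={A,T1}  "b"  orig:{A}
  [0..1]={S}  "bb"
  [1..2]={X2}  "ba"  orig:{}
  [2..3]={A,B}  "ab"
  [0..2]=∅  "bba"
  [1..3]={S}  "bab"
  [0..3]=∅  "bbab"

S ∉ T[0,3] ⇒ NO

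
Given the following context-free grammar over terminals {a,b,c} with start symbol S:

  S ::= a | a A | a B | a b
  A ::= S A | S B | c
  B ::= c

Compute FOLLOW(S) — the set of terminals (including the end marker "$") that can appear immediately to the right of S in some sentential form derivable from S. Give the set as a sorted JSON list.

FIRST iteration:
round 1:
  A via A→c: +{c}
  B via B→c: +{c}
  S via S→a: +{a}
  FIRST[S]={a}  FIRST[A]={c}  FIRST[B]={c}
round 2:
  A via A→S A: +{a}
  FIRST[S]={a}  FIRST[A]={a,c}  FIRST[B]={c}
round 3: done
  FIRST[S]={a}  FIRST[A]={a,c}  FIRST[B]={c}

Compute FOLLOW by fixpoint:
initialize: $ ∈ FOLLOW(S)
iter 1:
  A→S A: FOLLOW(S) ⊇ FIRST(A) = {a,c}; new: +{a,c}
  S→a A: FOLLOW(A) ⊇ FOLLOW(S) ⊇ {$,a,c}; new: +{$,a,c}
  S→a B: FOLLOW(B) ⊇ FOLLOW(S) ⊇ {$,a,c}; new: +{$,a,c}
  FOLLOW(S)={$,a,c}  FOLLOW(A)={$,a,c}  FOLLOW(B)={$,a,c}
iter 2: — fixpoint
  FOLLOW(S)={$,a,c}  FOLLOW(A)={$,a,c}  FOLLOW(B)={$,a,c}

FOLLOW(S) = ["$", "a", "c"]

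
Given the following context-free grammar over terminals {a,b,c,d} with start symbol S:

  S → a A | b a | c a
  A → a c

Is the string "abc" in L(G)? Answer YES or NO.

CNF form of G:
  S -> T0 A | T1 T0 | T2 T0
  A -> T0 T1
  T0 -> a
  T1 -> c
  T2 -> b

Fill CYK table bottom-up:
  T[0,0] 'a' = {T0}  orig:{}
  T[1,1] 'b' = {T2}  orig:{}
  T[2,2] 'c' = {T1}  orig:{}
  T[0,1] 'ab' = ∅
  T[1,2] 'bc' = ∅
  T[0,2] 'abc' = ∅

S ∉ T[0,2] ⇒ NO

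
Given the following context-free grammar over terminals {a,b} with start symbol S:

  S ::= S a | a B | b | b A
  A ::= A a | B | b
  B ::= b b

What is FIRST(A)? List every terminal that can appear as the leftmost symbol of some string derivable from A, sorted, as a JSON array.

FIRST sets, iterate to fixpoint:
[1]
  A via A→b: +{b}
  B via B→b b: +{b}
  S via S→a B: +{a}
  S via S→b: +{b}
  S: {a,b}  A: {b}  B: {b}
[2] (stable)
  S: {a,b}  A: {b}  B: {b}

FIRST(A) = ["b"]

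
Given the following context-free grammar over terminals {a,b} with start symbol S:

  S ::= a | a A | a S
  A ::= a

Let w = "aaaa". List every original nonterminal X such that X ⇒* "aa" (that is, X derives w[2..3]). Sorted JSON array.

CNF form of G:
  S -> T0 A | T0 S | a
  A -> a
  T0 -> a

Fill CYK table bottom-up (cells [i..j] with 2 ≤ i ≤ j ≤ 3 only):
  cell(2,2) a: {A,S,T0}  orig:{A,S}
  cell(3,3) a: {A,S,T0}  orig:{A,S}
  cell(2,3) aa: {S}

Original NTs in T[2,3] deriving "aa": ["S"]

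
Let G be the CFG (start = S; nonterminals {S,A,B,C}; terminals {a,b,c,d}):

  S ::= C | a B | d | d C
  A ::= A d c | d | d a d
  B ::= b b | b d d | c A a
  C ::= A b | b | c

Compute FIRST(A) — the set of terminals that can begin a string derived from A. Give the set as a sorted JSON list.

Compute FIRST by fixpoint:
[1]
  A via A→d: +{d}
  B via B→b b: +{b}
  B via B→c A a: +{c}
  C via C→A b: +{d}
  C via C→b: +{b}
  C via C→c: +{c}
  S via S→C: +{b,c,d}
  S via S→a B: +{a}
  FIRST[S]={a,b,c,d}  FIRST[A]={d}  FIRST[B]={b,c}  FIRST[C]={b,c,d}
[2] done
  FIRST[S]={a,b,c,d}  FIRST[A]={d}  FIRST[B]={b,c}  FIRST[C]={b,c,d}

FIRST(A) = ["d"]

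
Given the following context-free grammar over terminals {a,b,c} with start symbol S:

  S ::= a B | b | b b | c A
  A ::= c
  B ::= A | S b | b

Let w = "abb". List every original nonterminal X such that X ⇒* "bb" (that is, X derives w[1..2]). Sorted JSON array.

CNF form of G:
  S -> T0 T0 | T1 B | T2 A | b
  A -> c
  B -> S T0 | b | c
  T0 -> b
  T1 -> a
  T2 -> c

CYK table (by increasing span) — only the sub-triangle for w[1..2]:
  T[1,1] 'b' = {B,S,T0}  orig:{B,S}
  T[2,2] 'b' = {B,S,T0}  orig:{B,S}
  T[1,2] 'bb' = {B,S}

Original NTs in T[1,2] deriving "bb": ["B", "S"]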